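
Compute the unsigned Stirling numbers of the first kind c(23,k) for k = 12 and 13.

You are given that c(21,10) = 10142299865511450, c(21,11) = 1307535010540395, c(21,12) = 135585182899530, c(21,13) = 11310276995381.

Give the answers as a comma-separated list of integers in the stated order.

129006659818331295, 12363045847086207

[22] T[22,11]:21*1307535010540395+10142299865511450=37600535086859745 · T[22,12]:21*135585182899530+1307535010540395=4154823851430525 · T[22,13]:21*11310276995381+135585182899530=373100999802531
[23] T[23,12]:22*4154823851430525+37600535086859745=129006659818331295 · T[23,13]:22*373100999802531+4154823851430525=12363045847086207
Read c(23,12) = 129006659818331295, c(23,13) = 12363045847086207.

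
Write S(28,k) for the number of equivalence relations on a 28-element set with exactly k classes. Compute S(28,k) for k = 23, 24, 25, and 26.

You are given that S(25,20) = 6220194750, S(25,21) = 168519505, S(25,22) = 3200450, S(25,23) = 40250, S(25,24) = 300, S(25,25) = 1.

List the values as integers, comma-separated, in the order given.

22693687380, 460192005, 6654375, 64701

row 26: T[26][21]=21·168519505+6220194750=9759104355  T[26][22]=22·3200450+168519505=238929405  T[26][23]=23·40250+3200450=4126200  T[26][24]=24·300+40250=47450  T[26][25]=25·1+300=325  T[26][26]=26·0+1=1
row 27: T[27][22]=22·238929405+9759104355=15015551265  T[27][23]=23·4126200+238929405=333832005  T[27][24]=24·47450+4126200=5265000  T[27][25]=25·325+47450=55575  T[27][26]=26·1+325=351
row 28: T[28][23]=23·333832005+15015551265=22693687380  T[28][24]=24·5265000+333832005=460192005  T[28][25]=25·55575+5265000=6654375  T[28][26]=26·351+55575=64701
Read S(28,23) = 22693687380, S(28,24) = 460192005, S(28,25) = 6654375, S(28,26) = 64701.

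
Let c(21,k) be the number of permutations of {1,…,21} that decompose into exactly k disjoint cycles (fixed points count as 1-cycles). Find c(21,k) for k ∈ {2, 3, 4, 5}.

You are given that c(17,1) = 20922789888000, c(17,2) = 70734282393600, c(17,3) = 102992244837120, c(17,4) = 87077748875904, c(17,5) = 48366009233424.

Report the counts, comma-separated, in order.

8752948036761600000, 13803759753640704000, 12870931245150988800, 8037811822645051776

i=18: T(18,1)=0+17·20922789888000=355687428096000 | T(18,2)=20922789888000+17·70734282393600=1223405590579200 | T(18,3)=70734282393600+17·102992244837120=1821602444624640 | T(18,4)=102992244837120+17·87077748875904=1583313975727488 | T(18,5)=87077748875904+17·48366009233424=909299905844112
i=19: T(19,1)=0+18·355687428096000=6402373705728000 | T(19,2)=355687428096000+18·1223405590579200=22376988058521600 | T(19,3)=1223405590579200+18·1821602444624640=34012249593822720 | T(19,4)=1821602444624640+18·1583313975727488=30321254007719424 | T(19,5)=1583313975727488+18·909299905844112=17950712280921504
i=20: T(20,1)=0+19·6402373705728000=121645100408832000 | T(20,2)=6402373705728000+19·22376988058521600=431565146817638400 | T(20,3)=22376988058521600+19·34012249593822720=668609730341153280 | T(20,4)=34012249593822720+19·30321254007719424=610116075740491776 | T(20,5)=30321254007719424+19·17950712280921504=371384787345228000
i=21: T(21,2)=121645100408832000+20·431565146817638400=8752948036761600000 | T(21,3)=431565146817638400+20·668609730341153280=13803759753640704000 | T(21,4)=668609730341153280+20·610116075740491776=12870931245150988800 | T(21,5)=610116075740491776+20·371384787345228000=8037811822645051776
Read c(21,2) = 8752948036761600000, c(21,3) = 13803759753640704000, c(21,4) = 12870931245150988800, c(21,5) = 8037811822645051776.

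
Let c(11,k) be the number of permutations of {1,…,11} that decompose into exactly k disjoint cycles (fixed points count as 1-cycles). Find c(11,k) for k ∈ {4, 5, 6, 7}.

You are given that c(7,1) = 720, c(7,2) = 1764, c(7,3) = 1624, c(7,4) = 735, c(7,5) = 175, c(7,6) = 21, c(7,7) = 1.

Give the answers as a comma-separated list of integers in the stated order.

row 8: T[8][1]=7·720+0=5040  T[8][2]=7·1764+720=13068  T[8][3]=7·1624+1764=13132  T[8][4]=7·735+1624=6769  T[8][5]=7·175+735=1960  T[8][6]=7·21+175=322  T[8][7]=7·1+21=28
row 9: T[9][2]=8·13068+5040=109584  T[9][3]=8·13132+13068=118124  T[9][4]=8·6769+13132=67284  T[9][5]=8·1960+6769=22449  T[9][6]=8·322+1960=4536  T[9][7]=8·28+322=546
row 10: T[10][3]=9·118124+109584=1172700  T[10][4]=9·67284+118124=723680  T[10][5]=9·22449+67284=269325  T[10][6]=9·4536+22449=63273  T[10][7]=9·546+4536=9450
row 11: T[11][4]=10·723680+1172700=8409500  T[11][5]=10·269325+723680=3416930  T[11][6]=10·63273+269325=902055  T[11][7]=10·9450+63273=157773
Read c(11,4) = 8409500, c(11,5) = 3416930, c(11,6) = 902055, c(11,7) = 157773.

8409500, 3416930, 902055, 157773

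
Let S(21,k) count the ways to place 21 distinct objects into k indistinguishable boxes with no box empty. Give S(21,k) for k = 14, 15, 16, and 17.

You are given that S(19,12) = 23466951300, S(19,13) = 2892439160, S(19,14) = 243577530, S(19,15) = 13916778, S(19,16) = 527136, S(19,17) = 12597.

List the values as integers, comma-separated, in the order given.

@20  (20,13):2892439160·13+23466951300→61068660380, (20,14):243577530·14+2892439160→6302524580, (20,15):13916778·15+243577530→452329200, (20,16):527136·16+13916778→22350954, (20,17):12597·17+527136→741285
@21  (21,14):6302524580·14+61068660380→149304004500, (21,15):452329200·15+6302524580→13087462580, (21,16):22350954·16+452329200→809944464, (21,17):741285·17+22350954→34952799
Read S(21,14) = 149304004500, S(21,15) = 13087462580, S(21,16) = 809944464, S(21,17) = 34952799.

149304004500, 13087462580, 809944464, 34952799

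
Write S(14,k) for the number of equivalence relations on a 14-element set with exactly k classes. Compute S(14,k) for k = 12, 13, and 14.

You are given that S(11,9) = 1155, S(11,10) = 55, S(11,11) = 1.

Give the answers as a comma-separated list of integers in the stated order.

3367, 91, 1

row 12: T[12][10]=10·55+1155=1705  T[12][11]=11·1+55=66  T[12][12]=12·0+1=1
row 13: T[13][11]=11·66+1705=2431  T[13][12]=12·1+66=78  T[13][13]=13·0+1=1
row 14: T[14][12]=12·78+2431=3367  T[14][13]=13·1+78=91  T[14][14]=14·0+1=1
Read S(14,12) = 3367, S(14,13) = 91, S(14,14) = 1.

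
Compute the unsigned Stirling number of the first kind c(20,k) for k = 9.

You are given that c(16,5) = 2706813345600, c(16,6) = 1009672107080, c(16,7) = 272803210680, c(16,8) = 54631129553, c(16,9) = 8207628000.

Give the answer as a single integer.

2503858755467550

[17] T[17,6]:16*1009672107080+2706813345600=18861567058880 · T[17,7]:16*272803210680+1009672107080=5374523477960 · T[17,8]:16*54631129553+272803210680=1146901283528 · T[17,9]:16*8207628000+54631129553=185953177553
[18] T[18,7]:17*5374523477960+18861567058880=110228466184200 · T[18,8]:17*1146901283528+5374523477960=24871845297936 · T[18,9]:17*185953177553+1146901283528=4308105301929
[19] T[19,8]:18*24871845297936+110228466184200=557921681547048 · T[19,9]:18*4308105301929+24871845297936=102417740732658
[20] T[20,9]:19*102417740732658+557921681547048=2503858755467550
Read c(20,9) = 2503858755467550.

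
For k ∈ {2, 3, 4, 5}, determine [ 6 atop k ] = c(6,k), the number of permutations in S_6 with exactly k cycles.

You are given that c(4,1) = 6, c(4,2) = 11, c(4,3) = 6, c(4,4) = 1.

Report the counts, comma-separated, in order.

i=5: T(5,1)=0+4·6=24 | T(5,2)=6+4·11=50 | T(5,3)=11+4·6=35 | T(5,4)=6+4·1=10 | T(5,5)=1+4·0=1
i=6: T(6,2)=24+5·50=274 | T(6,3)=50+5·35=225 | T(6,4)=35+5·10=85 | T(6,5)=10+5·1=15
Read c(6,2) = 274, c(6,3) = 225, c(6,4) = 85, c(6,5) = 15.

274, 225, 85, 15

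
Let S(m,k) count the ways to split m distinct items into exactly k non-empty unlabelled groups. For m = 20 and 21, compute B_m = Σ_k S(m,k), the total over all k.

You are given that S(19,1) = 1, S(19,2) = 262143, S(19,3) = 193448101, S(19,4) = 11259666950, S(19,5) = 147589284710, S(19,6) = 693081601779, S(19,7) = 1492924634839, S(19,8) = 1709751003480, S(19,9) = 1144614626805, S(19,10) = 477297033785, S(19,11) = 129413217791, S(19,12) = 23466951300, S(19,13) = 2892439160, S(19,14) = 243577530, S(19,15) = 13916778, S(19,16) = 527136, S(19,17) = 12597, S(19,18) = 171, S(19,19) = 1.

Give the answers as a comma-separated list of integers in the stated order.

51724158235372, 474869816156751

i=20: T(20,1)=0+1·1=1 | T(20,2)=1+2·262143=524287 | T(20,3)=262143+3·193448101=580606446 | T(20,4)=193448101+4·11259666950=45232115901 | T(20,5)=11259666950+5·147589284710=749206090500 | T(20,6)=147589284710+6·693081601779=4306078895384 | T(20,7)=693081601779+7·1492924634839=11143554045652 | T(20,8)=1492924634839+8·1709751003480=15170932662679 | T(20,9)=1709751003480+9·1144614626805=12011282644725 | T(20,10)=1144614626805+10·477297033785=5917584964655 | T(20,11)=477297033785+11·129413217791=1900842429486 | T(20,12)=129413217791+12·23466951300=411016633391 | T(20,13)=23466951300+13·2892439160=61068660380 | T(20,14)=2892439160+14·243577530=6302524580 | T(20,15)=243577530+15·13916778=452329200 | T(20,16)=13916778+16·527136=22350954 | T(20,17)=527136+17·12597=741285 | T(20,18)=12597+18·171=15675 | T(20,19)=171+19·1=190 | T(20,20)=1+20·0=1
i=21: T(21,1)=0+1·1=1 | T(21,2)=1+2·524287=1048575 | T(21,3)=524287+3·580606446=1742343625 | T(21,4)=580606446+4·45232115901=181509070050 | T(21,5)=45232115901+5·749206090500=3791262568401 | T(21,6)=749206090500+6·4306078895384=26585679462804 | T(21,7)=4306078895384+7·11143554045652=82310957214948 | T(21,8)=11143554045652+8·15170932662679=132511015347084 | T(21,9)=15170932662679+9·12011282644725=123272476465204 | T(21,10)=12011282644725+10·5917584964655=71187132291275 | T(21,11)=5917584964655+11·1900842429486=26826851689001 | T(21,12)=1900842429486+12·411016633391=6833042030178 | T(21,13)=411016633391+13·61068660380=1204909218331 | T(21,14)=61068660380+14·6302524580=149304004500 | T(21,15)=6302524580+15·452329200=13087462580 | T(21,16)=452329200+16·22350954=809944464 | T(21,17)=22350954+17·741285=34952799 | T(21,18)=741285+18·15675=1023435 | T(21,19)=15675+19·190=19285 | T(21,20)=190+20·1=210 | T(21,21)=1+21·0=1
B_20 = ΣS(20,k) = 1+524287+580606446+45232115901+749206090500+4306078895384+11143554045652+15170932662679+12011282644725+5917584964655+1900842429486+411016633391+61068660380+6302524580+452329200+22350954+741285+15675+190+1 = 51724158235372
B_21 = ΣS(21,k) = 1+1048575+1742343625+181509070050+3791262568401+26585679462804+82310957214948+132511015347084+123272476465204+71187132291275+26826851689001+6833042030178+1204909218331+149304004500+13087462580+809944464+34952799+1023435+19285+210+1 = 474869816156751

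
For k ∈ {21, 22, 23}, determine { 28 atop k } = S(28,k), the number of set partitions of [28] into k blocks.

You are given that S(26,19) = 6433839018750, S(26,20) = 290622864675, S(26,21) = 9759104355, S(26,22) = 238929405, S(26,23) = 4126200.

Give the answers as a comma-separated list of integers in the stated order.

@27  (27,20):290622864675·20+6433839018750→12246296312250, (27,21):9759104355·21+290622864675→495564056130, (27,22):238929405·22+9759104355→15015551265, (27,23):4126200·23+238929405→333832005
@28  (28,21):495564056130·21+12246296312250→22653141490980, (28,22):15015551265·22+495564056130→825906183960, (28,23):333832005·23+15015551265→22693687380
Read S(28,21) = 22653141490980, S(28,22) = 825906183960, S(28,23) = 22693687380.

22653141490980, 825906183960, 22693687380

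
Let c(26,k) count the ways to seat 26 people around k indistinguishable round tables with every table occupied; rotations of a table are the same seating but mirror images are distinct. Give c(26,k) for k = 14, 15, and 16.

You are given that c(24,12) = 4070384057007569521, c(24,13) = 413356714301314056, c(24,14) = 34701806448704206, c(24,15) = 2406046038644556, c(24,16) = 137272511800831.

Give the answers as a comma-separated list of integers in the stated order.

row 25: T[25][13]=24·413356714301314056+4070384057007569521=13990945200239106865  T[25][14]=24·34701806448704206+413356714301314056=1246200069070215000  T[25][15]=24·2406046038644556+34701806448704206=92446911376173550  T[25][16]=24·137272511800831+2406046038644556=5700586321864500
row 26: T[26][14]=25·1246200069070215000+13990945200239106865=45145946926994481865  T[26][15]=25·92446911376173550+1246200069070215000=3557372853474553750  T[26][16]=25·5700586321864500+92446911376173550=234961569422786050
Read c(26,14) = 45145946926994481865, c(26,15) = 3557372853474553750, c(26,16) = 234961569422786050.

45145946926994481865, 3557372853474553750, 234961569422786050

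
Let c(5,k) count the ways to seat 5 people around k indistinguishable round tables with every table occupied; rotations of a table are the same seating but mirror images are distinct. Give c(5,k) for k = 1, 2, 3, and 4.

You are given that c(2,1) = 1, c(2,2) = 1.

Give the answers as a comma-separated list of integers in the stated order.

@3  (3,1):1·2+0→2, (3,2):1·2+1→3, (3,3):0·2+1→1
@4  (4,1):2·3+0→6, (4,2):3·3+2→11, (4,3):1·3+3→6, (4,4):0·3+1→1
@5  (5,1):6·4+0→24, (5,2):11·4+6→50, (5,3):6·4+11→35, (5,4):1·4+6→10
Read c(5,1) = 24, c(5,2) = 50, c(5,3) = 35, c(5,4) = 10.

24, 50, 35, 10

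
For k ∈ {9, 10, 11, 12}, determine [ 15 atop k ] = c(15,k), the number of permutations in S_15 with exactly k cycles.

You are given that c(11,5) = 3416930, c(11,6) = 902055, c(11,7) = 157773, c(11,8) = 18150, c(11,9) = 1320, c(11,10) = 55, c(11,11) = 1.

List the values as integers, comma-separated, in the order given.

368411615, 37312275, 2749747, 143325

i=12: T(12,6)=3416930+11·902055=13339535 | T(12,7)=902055+11·157773=2637558 | T(12,8)=157773+11·18150=357423 | T(12,9)=18150+11·1320=32670 | T(12,10)=1320+11·55=1925 | T(12,11)=55+11·1=66 | T(12,12)=1+11·0=1
i=13: T(13,7)=13339535+12·2637558=44990231 | T(13,8)=2637558+12·357423=6926634 | T(13,9)=357423+12·32670=749463 | T(13,10)=32670+12·1925=55770 | T(13,11)=1925+12·66=2717 | T(13,12)=66+12·1=78
i=14: T(14,8)=44990231+13·6926634=135036473 | T(14,9)=6926634+13·749463=16669653 | T(14,10)=749463+13·55770=1474473 | T(14,11)=55770+13·2717=91091 | T(14,12)=2717+13·78=3731
i=15: T(15,9)=135036473+14·16669653=368411615 | T(15,10)=16669653+14·1474473=37312275 | T(15,11)=1474473+14·91091=2749747 | T(15,12)=91091+14·3731=143325
Read c(15,9) = 368411615, c(15,10) = 37312275, c(15,11) = 2749747, c(15,12) = 143325.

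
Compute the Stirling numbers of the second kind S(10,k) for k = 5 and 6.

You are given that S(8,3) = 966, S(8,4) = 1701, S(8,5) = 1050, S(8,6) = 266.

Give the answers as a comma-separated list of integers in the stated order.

@9  (9,4):1701·4+966→7770, (9,5):1050·5+1701→6951, (9,6):266·6+1050→2646
@10  (10,5):6951·5+7770→42525, (10,6):2646·6+6951→22827
Read S(10,5) = 42525, S(10,6) = 22827.

42525, 22827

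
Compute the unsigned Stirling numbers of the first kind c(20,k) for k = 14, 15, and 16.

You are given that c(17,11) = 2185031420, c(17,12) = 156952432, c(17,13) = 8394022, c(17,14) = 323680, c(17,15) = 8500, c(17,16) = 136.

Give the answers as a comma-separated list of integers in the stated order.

row 18: T[18][12]=17·156952432+2185031420=4853222764  T[18][13]=17·8394022+156952432=299650806  T[18][14]=17·323680+8394022=13896582  T[18][15]=17·8500+323680=468180  T[18][16]=17·136+8500=10812
row 19: T[19][13]=18·299650806+4853222764=10246937272  T[19][14]=18·13896582+299650806=549789282  T[19][15]=18·468180+13896582=22323822  T[19][16]=18·10812+468180=662796
row 20: T[20][14]=19·549789282+10246937272=20692933630  T[20][15]=19·22323822+549789282=973941900  T[20][16]=19·662796+22323822=34916946
Read c(20,14) = 20692933630, c(20,15) = 973941900, c(20,16) = 34916946.

20692933630, 973941900, 34916946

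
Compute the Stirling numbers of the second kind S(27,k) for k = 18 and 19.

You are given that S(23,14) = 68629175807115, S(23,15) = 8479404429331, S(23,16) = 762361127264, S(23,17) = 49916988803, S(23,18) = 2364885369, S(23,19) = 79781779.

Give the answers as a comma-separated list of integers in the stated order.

i=24: T(24,15)=68629175807115+15·8479404429331=195820242247080 | T(24,16)=8479404429331+16·762361127264=20677182465555 | T(24,17)=762361127264+17·49916988803=1610949936915 | T(24,18)=49916988803+18·2364885369=92484925445 | T(24,19)=2364885369+19·79781779=3880739170
i=25: T(25,16)=195820242247080+16·20677182465555=526655161695960 | T(25,17)=20677182465555+17·1610949936915=48063331393110 | T(25,18)=1610949936915+18·92484925445=3275678594925 | T(25,19)=92484925445+19·3880739170=166218969675
i=26: T(26,17)=526655161695960+17·48063331393110=1343731795378830 | T(26,18)=48063331393110+18·3275678594925=107025546101760 | T(26,19)=3275678594925+19·166218969675=6433839018750
i=27: T(27,18)=1343731795378830+18·107025546101760=3270191625210510 | T(27,19)=107025546101760+19·6433839018750=229268487458010
Read S(27,18) = 3270191625210510, S(27,19) = 229268487458010.

3270191625210510, 229268487458010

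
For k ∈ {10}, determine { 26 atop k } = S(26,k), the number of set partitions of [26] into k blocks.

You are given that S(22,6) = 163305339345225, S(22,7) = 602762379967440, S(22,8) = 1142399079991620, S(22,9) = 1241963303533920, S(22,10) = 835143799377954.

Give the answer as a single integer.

13199555372846848005

@23  (23,7):602762379967440·7+163305339345225→4382641999117305, (23,8):1142399079991620·8+602762379967440→9741955019900400, (23,9):1241963303533920·9+1142399079991620→12320068811796900, (23,10):835143799377954·10+1241963303533920→9593401297313460
@24  (24,8):9741955019900400·8+4382641999117305→82318282158320505, (24,9):12320068811796900·9+9741955019900400→120622574326072500, (24,10):9593401297313460·10+12320068811796900→108254081784931500
@25  (25,9):120622574326072500·9+82318282158320505→1167921451092973005, (25,10):108254081784931500·10+120622574326072500→1203163392175387500
@26  (26,10):1203163392175387500·10+1167921451092973005→13199555372846848005
Read S(26,10) = 13199555372846848005.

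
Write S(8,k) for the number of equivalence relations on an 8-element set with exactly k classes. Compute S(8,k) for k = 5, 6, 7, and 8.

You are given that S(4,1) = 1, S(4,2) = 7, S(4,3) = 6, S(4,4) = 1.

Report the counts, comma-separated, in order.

1050, 266, 28, 1

@5  (5,2):7·2+1→15, (5,3):6·3+7→25, (5,4):1·4+6→10, (5,5):0·5+1→1
@6  (6,3):25·3+15→90, (6,4):10·4+25→65, (6,5):1·5+10→15, (6,6):0·6+1→1
@7  (7,4):65·4+90→350, (7,5):15·5+65→140, (7,6):1·6+15→21, (7,7):0·7+1→1
@8  (8,5):140·5+350→1050, (8,6):21·6+140→266, (8,7):1·7+21→28, (8,8):0·8+1→1
Read S(8,5) = 1050, S(8,6) = 266, S(8,7) = 28, S(8,8) = 1.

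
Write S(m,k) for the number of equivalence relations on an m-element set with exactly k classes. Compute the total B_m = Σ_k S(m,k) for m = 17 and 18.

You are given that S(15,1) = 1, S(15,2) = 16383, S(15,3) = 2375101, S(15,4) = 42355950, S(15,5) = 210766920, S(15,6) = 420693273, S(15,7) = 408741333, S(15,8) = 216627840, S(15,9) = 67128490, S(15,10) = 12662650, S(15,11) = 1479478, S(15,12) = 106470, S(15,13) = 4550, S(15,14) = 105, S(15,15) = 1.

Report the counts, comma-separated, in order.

i=16: T(16,1)=0+1·1=1 | T(16,2)=1+2·16383=32767 | T(16,3)=16383+3·2375101=7141686 | T(16,4)=2375101+4·42355950=171798901 | T(16,5)=42355950+5·210766920=1096190550 | T(16,6)=210766920+6·420693273=2734926558 | T(16,7)=420693273+7·408741333=3281882604 | T(16,8)=408741333+8·216627840=2141764053 | T(16,9)=216627840+9·67128490=820784250 | T(16,10)=67128490+10·12662650=193754990 | T(16,11)=12662650+11·1479478=28936908 | T(16,12)=1479478+12·106470=2757118 | T(16,13)=106470+13·4550=165620 | T(16,14)=4550+14·105=6020 | T(16,15)=105+15·1=120 | T(16,16)=1+16·0=1
i=17: T(17,1)=0+1·1=1 | T(17,2)=1+2·32767=65535 | T(17,3)=32767+3·7141686=21457825 | T(17,4)=7141686+4·171798901=694337290 | T(17,5)=171798901+5·1096190550=5652751651 | T(17,6)=1096190550+6·2734926558=17505749898 | T(17,7)=2734926558+7·3281882604=25708104786 | T(17,8)=3281882604+8·2141764053=20415995028 | T(17,9)=2141764053+9·820784250=9528822303 | T(17,10)=820784250+10·193754990=2758334150 | T(17,11)=193754990+11·28936908=512060978 | T(17,12)=28936908+12·2757118=62022324 | T(17,13)=2757118+13·165620=4910178 | T(17,14)=165620+14·6020=249900 | T(17,15)=6020+15·120=7820 | T(17,16)=120+16·1=136 | T(17,17)=1+17·0=1
i=18: T(18,1)=0+1·1=1 | T(18,2)=1+2·65535=131071 | T(18,3)=65535+3·21457825=64439010 | T(18,4)=21457825+4·694337290=2798806985 | T(18,5)=694337290+5·5652751651=28958095545 | T(18,6)=5652751651+6·17505749898=110687251039 | T(18,7)=17505749898+7·25708104786=197462483400 | T(18,8)=25708104786+8·20415995028=189036065010 | T(18,9)=20415995028+9·9528822303=106175395755 | T(18,10)=9528822303+10·2758334150=37112163803 | T(18,11)=2758334150+11·512060978=8391004908 | T(18,12)=512060978+12·62022324=1256328866 | T(18,13)=62022324+13·4910178=125854638 | T(18,14)=4910178+14·249900=8408778 | T(18,15)=249900+15·7820=367200 | T(18,16)=7820+16·136=9996 | T(18,17)=136+17·1=153 | T(18,18)=1+18·0=1
B_17 = ΣS(17,k) = 1+65535+21457825+694337290+5652751651+17505749898+25708104786+20415995028+9528822303+2758334150+512060978+62022324+4910178+249900+7820+136+1 = 82864869804
B_18 = ΣS(18,k) = 1+131071+64439010+2798806985+28958095545+110687251039+197462483400+189036065010+106175395755+37112163803+8391004908+1256328866+125854638+8408778+367200+9996+153+1 = 682076806159

82864869804, 682076806159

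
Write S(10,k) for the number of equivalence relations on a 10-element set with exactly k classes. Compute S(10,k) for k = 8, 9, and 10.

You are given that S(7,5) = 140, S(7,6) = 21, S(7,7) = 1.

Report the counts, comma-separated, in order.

750, 45, 1

i=8: T(8,6)=140+6·21=266 | T(8,7)=21+7·1=28 | T(8,8)=1+8·0=1
i=9: T(9,7)=266+7·28=462 | T(9,8)=28+8·1=36 | T(9,9)=1+9·0=1
i=10: T(10,8)=462+8·36=750 | T(10,9)=36+9·1=45 | T(10,10)=1+10·0=1
Read S(10,8) = 750, S(10,9) = 45, S(10,10) = 1.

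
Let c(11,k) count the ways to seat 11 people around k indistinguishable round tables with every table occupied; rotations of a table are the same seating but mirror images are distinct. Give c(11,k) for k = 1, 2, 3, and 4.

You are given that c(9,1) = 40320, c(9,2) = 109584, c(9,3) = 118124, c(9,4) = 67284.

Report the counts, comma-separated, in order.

3628800, 10628640, 12753576, 8409500

r10: T_10,1=9×40320+0=362880; T_10,2=9×109584+40320=1026576; T_10,3=9×118124+109584=1172700; T_10,4=9×67284+118124=723680
r11: T_11,1=10×362880+0=3628800; T_11,2=10×1026576+362880=10628640; T_11,3=10×1172700+1026576=12753576; T_11,4=10×723680+1172700=8409500
Read c(11,1) = 3628800, c(11,2) = 10628640, c(11,3) = 12753576, c(11,4) = 8409500.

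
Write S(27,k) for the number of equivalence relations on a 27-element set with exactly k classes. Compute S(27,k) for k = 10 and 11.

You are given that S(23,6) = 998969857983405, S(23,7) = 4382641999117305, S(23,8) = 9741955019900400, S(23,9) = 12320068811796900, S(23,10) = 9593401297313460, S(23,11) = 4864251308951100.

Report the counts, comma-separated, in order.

row 24: T[24][7]=7·4382641999117305+998969857983405=31677463851804540  T[24][8]=8·9741955019900400+4382641999117305=82318282158320505  T[24][9]=9·12320068811796900+9741955019900400=120622574326072500  T[24][10]=10·9593401297313460+12320068811796900=108254081784931500  T[24][11]=11·4864251308951100+9593401297313460=63100165695775560
row 25: T[25][8]=8·82318282158320505+31677463851804540=690223721118368580  T[25][9]=9·120622574326072500+82318282158320505=1167921451092973005  T[25][10]=10·108254081784931500+120622574326072500=1203163392175387500  T[25][11]=11·63100165695775560+108254081784931500=802355904438462660
row 26: T[26][9]=9·1167921451092973005+690223721118368580=11201516780955125625  T[26][10]=10·1203163392175387500+1167921451092973005=13199555372846848005  T[26][11]=11·802355904438462660+1203163392175387500=10029078340998476760
row 27: T[27][10]=10·13199555372846848005+11201516780955125625=143197070509423605675  T[27][11]=11·10029078340998476760+13199555372846848005=123519417123830092365
Read S(27,10) = 143197070509423605675, S(27,11) = 123519417123830092365.

143197070509423605675, 123519417123830092365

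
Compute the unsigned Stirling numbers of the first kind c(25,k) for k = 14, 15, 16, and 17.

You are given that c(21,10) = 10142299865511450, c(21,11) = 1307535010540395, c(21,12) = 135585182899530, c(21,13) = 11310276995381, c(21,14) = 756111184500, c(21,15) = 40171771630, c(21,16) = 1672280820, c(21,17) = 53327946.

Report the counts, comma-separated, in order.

@22  (22,11):1307535010540395·21+10142299865511450→37600535086859745, (22,12):135585182899530·21+1307535010540395→4154823851430525, (22,13):11310276995381·21+135585182899530→373100999802531, (22,14):756111184500·21+11310276995381→27188611869881, (22,15):40171771630·21+756111184500→1599718388730, (22,16):1672280820·21+40171771630→75289668850, (22,17):53327946·21+1672280820→2792167686
@23  (23,12):4154823851430525·22+37600535086859745→129006659818331295, (23,13):373100999802531·22+4154823851430525→12363045847086207, (23,14):27188611869881·22+373100999802531→971250460939913, (23,15):1599718388730·22+27188611869881→62382416421941, (23,16):75289668850·22+1599718388730→3256091103430, (23,17):2792167686·22+75289668850→136717357942
@24  (24,13):12363045847086207·23+129006659818331295→413356714301314056, (24,14):971250460939913·23+12363045847086207→34701806448704206, (24,15):62382416421941·23+971250460939913→2406046038644556, (24,16):3256091103430·23+62382416421941→137272511800831, (24,17):136717357942·23+3256091103430→6400590336096
@25  (25,14):34701806448704206·24+413356714301314056→1246200069070215000, (25,15):2406046038644556·24+34701806448704206→92446911376173550, (25,16):137272511800831·24+2406046038644556→5700586321864500, (25,17):6400590336096·24+137272511800831→290886679867135
Read c(25,14) = 1246200069070215000, c(25,15) = 92446911376173550, c(25,16) = 5700586321864500, c(25,17) = 290886679867135.

1246200069070215000, 92446911376173550, 5700586321864500, 290886679867135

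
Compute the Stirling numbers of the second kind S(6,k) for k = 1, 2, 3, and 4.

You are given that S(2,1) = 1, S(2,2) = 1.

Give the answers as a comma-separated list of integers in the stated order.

1, 31, 90, 65

i=3: T(3,1)=0+1·1=1 | T(3,2)=1+2·1=3 | T(3,3)=1+3·0=1
i=4: T(4,1)=0+1·1=1 | T(4,2)=1+2·3=7 | T(4,3)=3+3·1=6 | T(4,4)=1+4·0=1
i=5: T(5,1)=0+1·1=1 | T(5,2)=1+2·7=15 | T(5,3)=7+3·6=25 | T(5,4)=6+4·1=10
i=6: T(6,1)=0+1·1=1 | T(6,2)=1+2·15=31 | T(6,3)=15+3·25=90 | T(6,4)=25+4·10=65
Read S(6,1) = 1, S(6,2) = 31, S(6,3) = 90, S(6,4) = 65.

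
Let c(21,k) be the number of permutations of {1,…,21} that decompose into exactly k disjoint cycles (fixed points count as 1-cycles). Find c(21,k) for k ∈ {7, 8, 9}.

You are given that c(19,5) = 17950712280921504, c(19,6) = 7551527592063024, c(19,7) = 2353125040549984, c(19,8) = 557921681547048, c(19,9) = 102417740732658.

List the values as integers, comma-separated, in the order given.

i=20: T(20,6)=17950712280921504+19·7551527592063024=161429736530118960 | T(20,7)=7551527592063024+19·2353125040549984=52260903362512720 | T(20,8)=2353125040549984+19·557921681547048=12953636989943896 | T(20,9)=557921681547048+19·102417740732658=2503858755467550
i=21: T(21,7)=161429736530118960+20·52260903362512720=1206647803780373360 | T(21,8)=52260903362512720+20·12953636989943896=311333643161390640 | T(21,9)=12953636989943896+20·2503858755467550=63030812099294896
Read c(21,7) = 1206647803780373360, c(21,8) = 311333643161390640, c(21,9) = 63030812099294896.

1206647803780373360, 311333643161390640, 63030812099294896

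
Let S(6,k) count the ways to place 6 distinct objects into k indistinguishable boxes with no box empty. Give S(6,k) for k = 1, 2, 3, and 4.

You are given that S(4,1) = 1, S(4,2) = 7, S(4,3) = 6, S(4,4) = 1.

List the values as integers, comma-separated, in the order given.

row 5: T[5][1]=1·1+0=1  T[5][2]=2·7+1=15  T[5][3]=3·6+7=25  T[5][4]=4·1+6=10
row 6: T[6][1]=1·1+0=1  T[6][2]=2·15+1=31  T[6][3]=3·25+15=90  T[6][4]=4·10+25=65
Read S(6,1) = 1, S(6,2) = 31, S(6,3) = 90, S(6,4) = 65.

1, 31, 90, 65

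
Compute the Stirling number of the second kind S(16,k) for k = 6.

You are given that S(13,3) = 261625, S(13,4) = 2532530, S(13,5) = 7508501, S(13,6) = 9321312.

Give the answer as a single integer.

[14] T[14,4]:4*2532530+261625=10391745 · T[14,5]:5*7508501+2532530=40075035 · T[14,6]:6*9321312+7508501=63436373
[15] T[15,5]:5*40075035+10391745=210766920 · T[15,6]:6*63436373+40075035=420693273
[16] T[16,6]:6*420693273+210766920=2734926558
Read S(16,6) = 2734926558.

2734926558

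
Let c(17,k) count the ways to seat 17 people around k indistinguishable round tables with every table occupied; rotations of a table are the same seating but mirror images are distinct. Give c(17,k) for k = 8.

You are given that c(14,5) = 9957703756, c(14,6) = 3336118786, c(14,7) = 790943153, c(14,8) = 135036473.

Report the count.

[15] T[15,6]:14*3336118786+9957703756=56663366760 · T[15,7]:14*790943153+3336118786=14409322928 · T[15,8]:14*135036473+790943153=2681453775
[16] T[16,7]:15*14409322928+56663366760=272803210680 · T[16,8]:15*2681453775+14409322928=54631129553
[17] T[17,8]:16*54631129553+272803210680=1146901283528
Read c(17,8) = 1146901283528.

1146901283528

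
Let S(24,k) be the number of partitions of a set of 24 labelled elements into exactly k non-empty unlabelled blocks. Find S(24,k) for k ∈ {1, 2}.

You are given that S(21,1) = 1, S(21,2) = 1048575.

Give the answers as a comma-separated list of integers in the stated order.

1, 8388607

@22  (22,1):1·1+0→1, (22,2):1048575·2+1→2097151
@23  (23,1):1·1+0→1, (23,2):2097151·2+1→4194303
@24  (24,1):1·1+0→1, (24,2):4194303·2+1→8388607
Read S(24,1) = 1, S(24,2) = 8388607.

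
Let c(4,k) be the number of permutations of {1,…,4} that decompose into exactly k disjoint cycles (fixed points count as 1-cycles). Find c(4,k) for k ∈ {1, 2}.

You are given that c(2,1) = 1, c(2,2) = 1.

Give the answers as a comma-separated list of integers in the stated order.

i=3: T(3,1)=0+2·1=2 | T(3,2)=1+2·1=3
i=4: T(4,1)=0+3·2=6 | T(4,2)=2+3·3=11
Read c(4,1) = 6, c(4,2) = 11.

6, 11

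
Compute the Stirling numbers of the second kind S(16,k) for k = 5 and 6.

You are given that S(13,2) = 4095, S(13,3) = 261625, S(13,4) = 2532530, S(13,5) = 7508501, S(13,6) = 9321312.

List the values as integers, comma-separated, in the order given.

1096190550, 2734926558

row 14: T[14][3]=3·261625+4095=788970  T[14][4]=4·2532530+261625=10391745  T[14][5]=5·7508501+2532530=40075035  T[14][6]=6·9321312+7508501=63436373
row 15: T[15][4]=4·10391745+788970=42355950  T[15][5]=5·40075035+10391745=210766920  T[15][6]=6·63436373+40075035=420693273
row 16: T[16][5]=5·210766920+42355950=1096190550  T[16][6]=6·420693273+210766920=2734926558
Read S(16,5) = 1096190550, S(16,6) = 2734926558.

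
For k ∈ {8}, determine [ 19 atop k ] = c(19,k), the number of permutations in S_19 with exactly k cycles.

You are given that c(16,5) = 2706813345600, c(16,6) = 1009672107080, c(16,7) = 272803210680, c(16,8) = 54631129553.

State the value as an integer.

557921681547048

row 17: T[17][6]=16·1009672107080+2706813345600=18861567058880  T[17][7]=16·272803210680+1009672107080=5374523477960  T[17][8]=16·54631129553+272803210680=1146901283528
row 18: T[18][7]=17·5374523477960+18861567058880=110228466184200  T[18][8]=17·1146901283528+5374523477960=24871845297936
row 19: T[19][8]=18·24871845297936+110228466184200=557921681547048
Read c(19,8) = 557921681547048.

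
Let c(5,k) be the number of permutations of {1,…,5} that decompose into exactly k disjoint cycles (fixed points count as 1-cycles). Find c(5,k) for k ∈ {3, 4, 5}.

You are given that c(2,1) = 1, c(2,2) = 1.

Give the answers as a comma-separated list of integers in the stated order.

35, 10, 1

row 3: T[3][1]=2·1+0=2  T[3][2]=2·1+1=3  T[3][3]=2·0+1=1
row 4: T[4][2]=3·3+2=11  T[4][3]=3·1+3=6  T[4][4]=3·0+1=1
row 5: T[5][3]=4·6+11=35  T[5][4]=4·1+6=10  T[5][5]=4·0+1=1
Read c(5,3) = 35, c(5,4) = 10, c(5,5) = 1.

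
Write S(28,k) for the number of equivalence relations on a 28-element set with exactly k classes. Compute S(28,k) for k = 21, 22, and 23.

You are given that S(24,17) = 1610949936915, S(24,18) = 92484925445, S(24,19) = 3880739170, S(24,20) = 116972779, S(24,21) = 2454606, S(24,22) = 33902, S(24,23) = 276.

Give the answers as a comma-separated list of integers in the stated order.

i=25: T(25,18)=1610949936915+18·92484925445=3275678594925 | T(25,19)=92484925445+19·3880739170=166218969675 | T(25,20)=3880739170+20·116972779=6220194750 | T(25,21)=116972779+21·2454606=168519505 | T(25,22)=2454606+22·33902=3200450 | T(25,23)=33902+23·276=40250
i=26: T(26,19)=3275678594925+19·166218969675=6433839018750 | T(26,20)=166218969675+20·6220194750=290622864675 | T(26,21)=6220194750+21·168519505=9759104355 | T(26,22)=168519505+22·3200450=238929405 | T(26,23)=3200450+23·40250=4126200
i=27: T(27,20)=6433839018750+20·290622864675=12246296312250 | T(27,21)=290622864675+21·9759104355=495564056130 | T(27,22)=9759104355+22·238929405=15015551265 | T(27,23)=238929405+23·4126200=333832005
i=28: T(28,21)=12246296312250+21·495564056130=22653141490980 | T(28,22)=495564056130+22·15015551265=825906183960 | T(28,23)=15015551265+23·333832005=22693687380
Read S(28,21) = 22653141490980, S(28,22) = 825906183960, S(28,23) = 22693687380.

22653141490980, 825906183960, 22693687380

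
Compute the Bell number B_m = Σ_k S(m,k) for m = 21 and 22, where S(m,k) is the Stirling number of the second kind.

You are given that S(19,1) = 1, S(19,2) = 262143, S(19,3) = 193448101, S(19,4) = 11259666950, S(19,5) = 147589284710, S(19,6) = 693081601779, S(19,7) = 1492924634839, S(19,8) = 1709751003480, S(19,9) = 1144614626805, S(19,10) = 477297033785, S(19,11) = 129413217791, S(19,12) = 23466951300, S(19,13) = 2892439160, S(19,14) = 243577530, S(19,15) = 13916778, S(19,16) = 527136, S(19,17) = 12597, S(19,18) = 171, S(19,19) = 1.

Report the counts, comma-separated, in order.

@20  (20,1):1·1+0→1, (20,2):262143·2+1→524287, (20,3):193448101·3+262143→580606446, (20,4):11259666950·4+193448101→45232115901, (20,5):147589284710·5+11259666950→749206090500, (20,6):693081601779·6+147589284710→4306078895384, (20,7):1492924634839·7+693081601779→11143554045652, (20,8):1709751003480·8+1492924634839→15170932662679, (20,9):1144614626805·9+1709751003480→12011282644725, (20,10):477297033785·10+1144614626805→5917584964655, (20,11):129413217791·11+477297033785→1900842429486, (20,12):23466951300·12+129413217791→411016633391, (20,13):2892439160·13+23466951300→61068660380, (20,14):243577530·14+2892439160→6302524580, (20,15):13916778·15+243577530→452329200, (20,16):527136·16+13916778→22350954, (20,17):12597·17+527136→741285, (20,18):171·18+12597→15675, (20,19):1·19+171→190, (20,20):0·20+1→1
@21  (21,1):1·1+0→1, (21,2):524287·2+1→1048575, (21,3):580606446·3+524287→1742343625, (21,4):45232115901·4+580606446→181509070050, (21,5):749206090500·5+45232115901→3791262568401, (21,6):4306078895384·6+749206090500→26585679462804, (21,7):11143554045652·7+4306078895384→82310957214948, (21,8):15170932662679·8+11143554045652→132511015347084, (21,9):12011282644725·9+15170932662679→123272476465204, (21,10):5917584964655·10+12011282644725→71187132291275, (21,11):1900842429486·11+5917584964655→26826851689001, (21,12):411016633391·12+1900842429486→6833042030178, (21,13):61068660380·13+411016633391→1204909218331, (21,14):6302524580·14+61068660380→149304004500, (21,15):452329200·15+6302524580→13087462580, (21,16):22350954·16+452329200→809944464, (21,17):741285·17+22350954→34952799, (21,18):15675·18+741285→1023435, (21,19):190·19+15675→19285, (21,20):1·20+190→210, (21,21):0·21+1→1
@22  (22,1):1·1+0→1, (22,2):1048575·2+1→2097151, (22,3):1742343625·3+1048575→5228079450, (22,4):181509070050·4+1742343625→727778623825, (22,5):3791262568401·5+181509070050→19137821912055, (22,6):26585679462804·6+3791262568401→163305339345225, (22,7):82310957214948·7+26585679462804→602762379967440, (22,8):132511015347084·8+82310957214948→1142399079991620, (22,9):123272476465204·9+132511015347084→1241963303533920, (22,10):71187132291275·10+123272476465204→835143799377954, (22,11):26826851689001·11+71187132291275→366282500870286, (22,12):6833042030178·12+26826851689001→108823356051137, (22,13):1204909218331·13+6833042030178→22496861868481, (22,14):149304004500·14+1204909218331→3295165281331, (22,15):13087462580·15+149304004500→345615943200, (22,16):809944464·16+13087462580→26046574004, (22,17):34952799·17+809944464→1404142047, (22,18):1023435·18+34952799→53374629, (22,19):19285·19+1023435→1389850, (22,20):210·20+19285→23485, (22,21):1·21+210→231, (22,22):0·22+1→1
B_21 = ΣS(21,k) = 1+1048575+1742343625+181509070050+3791262568401+26585679462804+82310957214948+132511015347084+123272476465204+71187132291275+26826851689001+6833042030178+1204909218331+149304004500+13087462580+809944464+34952799+1023435+19285+210+1 = 474869816156751
B_22 = ΣS(22,k) = 1+2097151+5228079450+727778623825+19137821912055+163305339345225+602762379967440+1142399079991620+1241963303533920+835143799377954+366282500870286+108823356051137+22496861868481+3295165281331+345615943200+26046574004+1404142047+53374629+1389850+23485+231+1 = 4506715738447323

474869816156751, 4506715738447323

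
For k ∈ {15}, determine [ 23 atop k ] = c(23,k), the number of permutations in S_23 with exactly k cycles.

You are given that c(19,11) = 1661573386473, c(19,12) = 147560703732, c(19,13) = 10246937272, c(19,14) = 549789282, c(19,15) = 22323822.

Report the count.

62382416421941

i=20: T(20,12)=1661573386473+19·147560703732=4465226757381 | T(20,13)=147560703732+19·10246937272=342252511900 | T(20,14)=10246937272+19·549789282=20692933630 | T(20,15)=549789282+19·22323822=973941900
i=21: T(21,13)=4465226757381+20·342252511900=11310276995381 | T(21,14)=342252511900+20·20692933630=756111184500 | T(21,15)=20692933630+20·973941900=40171771630
i=22: T(22,14)=11310276995381+21·756111184500=27188611869881 | T(22,15)=756111184500+21·40171771630=1599718388730
i=23: T(23,15)=27188611869881+22·1599718388730=62382416421941
Read c(23,15) = 62382416421941.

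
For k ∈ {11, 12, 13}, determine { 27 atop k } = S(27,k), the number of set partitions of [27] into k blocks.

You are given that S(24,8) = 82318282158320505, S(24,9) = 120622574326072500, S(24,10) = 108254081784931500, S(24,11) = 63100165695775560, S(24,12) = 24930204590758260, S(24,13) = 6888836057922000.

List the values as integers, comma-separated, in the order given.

[25] T[25,9]:9*120622574326072500+82318282158320505=1167921451092973005 · T[25,10]:10*108254081784931500+120622574326072500=1203163392175387500 · T[25,11]:11*63100165695775560+108254081784931500=802355904438462660 · T[25,12]:12*24930204590758260+63100165695775560=362262620784874680 · T[25,13]:13*6888836057922000+24930204590758260=114485073343744260
[26] T[26,10]:10*1203163392175387500+1167921451092973005=13199555372846848005 · T[26,11]:11*802355904438462660+1203163392175387500=10029078340998476760 · T[26,12]:12*362262620784874680+802355904438462660=5149507353856958820 · T[26,13]:13*114485073343744260+362262620784874680=1850568574253550060
[27] T[27,11]:11*10029078340998476760+13199555372846848005=123519417123830092365 · T[27,12]:12*5149507353856958820+10029078340998476760=71823166587281982600 · T[27,13]:13*1850568574253550060+5149507353856958820=29206898819153109600
Read S(27,11) = 123519417123830092365, S(27,12) = 71823166587281982600, S(27,13) = 29206898819153109600.

123519417123830092365, 71823166587281982600, 29206898819153109600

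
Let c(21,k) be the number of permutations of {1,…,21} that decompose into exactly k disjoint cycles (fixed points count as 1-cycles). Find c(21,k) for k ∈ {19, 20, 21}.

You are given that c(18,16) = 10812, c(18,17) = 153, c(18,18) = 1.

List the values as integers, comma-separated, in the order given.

20615, 210, 1

[19] T[19,17]:18*153+10812=13566 · T[19,18]:18*1+153=171 · T[19,19]:18*0+1=1
[20] T[20,18]:19*171+13566=16815 · T[20,19]:19*1+171=190 · T[20,20]:19*0+1=1
[21] T[21,19]:20*190+16815=20615 · T[21,20]:20*1+190=210 · T[21,21]:20*0+1=1
Read c(21,19) = 20615, c(21,20) = 210, c(21,21) = 1.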